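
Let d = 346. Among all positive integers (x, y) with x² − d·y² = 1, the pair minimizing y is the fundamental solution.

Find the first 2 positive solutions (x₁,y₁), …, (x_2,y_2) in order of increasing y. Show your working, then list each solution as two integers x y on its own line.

[18; 1,1,1,1,36] for √346; ℓ=5 ⇒ convergent index 9
step 0: (18, 1)  from 18·(1,0) + (0,1)
…
step 6: (3497, 188)  from 1·(3404,183) + (93,5)
step 7: (6901, 371)  from 1·(3497,188) + (3404,183)
step 8: (10398, 559)  from 1·(6901,371) + (3497,188)
step 9: (17299, 930)  from 1·(10398,559) + (6901,371)
fundamental: x₁=17299, y₁=930  (since 299255401 − 346·864900 = 1)
k=2:  x_2 = 17299·17299+346·930·930 = 598510801,  y_2 = 17299·930+930·17299 = 32176140

17299 930
598510801 32176140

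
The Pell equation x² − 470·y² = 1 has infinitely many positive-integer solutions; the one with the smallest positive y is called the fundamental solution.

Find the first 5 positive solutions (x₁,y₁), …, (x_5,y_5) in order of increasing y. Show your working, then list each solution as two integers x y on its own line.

1691 78
5718961 263796
19341524411 892157994
65413029839041 3017278071912
221226847574112251 10204433547048390

√470 → a₀=21, period (1,2,8,2,1,42); ℓ=6 even so k=5
a_0=21:  p_0=21·1+0=21,  q_0=21·0+1=1
…
a_2=2:  p_2=2·22+21=65,  q_2=2·1+1=3
a_3=8:  p_3=8·65+22=542,  q_3=8·3+1=25
a_4=2:  p_4=2·542+65=1149,  q_4=2·25+3=53
a_5=1:  p_5=1·1149+542=1691,  q_5=1·53+25=78
→ (1691, 78).  Check: 1691²=2859481, 470·78²=2859480, difference 1.
k=2:  x_2 = 1691·1691+470·78·78 = 5718961,  y_2 = 1691·78+78·1691 = 263796
k=3:  x_3 = 1691·5718961+470·78·263796 = 19341524411,  y_3 = 1691·263796+78·5718961 = 892157994
k=4:  x_4 = 1691·19341524411+470·78·892157994 = 65413029839041,  y_4 = 1691·892157994+78·19341524411 = 3017278071912
k=5:  x_5 = 1691·65413029839041+470·78·3017278071912 = 221226847574112251,  y_5 = 1691·3017278071912+78·65413029839041 = 10204433547048390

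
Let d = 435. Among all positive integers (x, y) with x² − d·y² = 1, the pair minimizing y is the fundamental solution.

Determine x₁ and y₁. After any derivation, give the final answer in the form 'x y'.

146 7

√435 = [20; 1,5,1,40, …], period ℓ=4 (even) → k=3
step 0: (20, 1)  from 20·(1,0) + (0,1)
…
step 2: (125, 6)  from 5·(21,1) + (20,1)
step 3: (146, 7)  from 1·(125,6) + (21,1)
fundamental: x₁=146, y₁=7  (since 21316 − 435·49 = 1)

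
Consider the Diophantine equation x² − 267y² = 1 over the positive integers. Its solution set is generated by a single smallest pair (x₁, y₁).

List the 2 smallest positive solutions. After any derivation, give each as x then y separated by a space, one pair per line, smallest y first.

2402 147
11539207 706188

d=267: √d = [16; 2,1,15,1,2,32] (ℓ=6, even), read p_5/q_5
k=0  a_k=16  p_k/q_k = 16/1
k=1  a_k=2  p_k/q_k = 33/2
…
k=3  a_k=15  p_k/q_k = 768/47
k=4  a_k=1  p_k/q_k = 817/50
k=5  a_k=2  p_k/q_k = 2402/147
fundamental: x₁=2402, y₁=147  (since 5769604 − 267·21609 = 1)
n=2: (2402,147)∘(2402,147) = (2402·2402+267·147·147, 2402·147+147·2402) = (11539207,706188)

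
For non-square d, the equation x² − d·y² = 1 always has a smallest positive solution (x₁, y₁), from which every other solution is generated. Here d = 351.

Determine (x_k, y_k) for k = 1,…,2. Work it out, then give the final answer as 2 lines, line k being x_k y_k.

62425 3332
7793761249 416000200

√351 = [18; 1,2,1,3,2,2,2,3,1,2,1,36, …], period ℓ=12 (even) → k=11
a_0=18:  p_0=18·1+0=18,  q_0=18·0+1=1
a_1=1:  p_1=1·18+1=19,  q_1=1·1+0=1
a_2=2:  p_2=2·19+18=56,  q_2=2·1+1=3
a_3=1:  p_3=1·56+19=75,  q_3=1·3+1=4
a_4=3:  p_4=3·75+56=281,  q_4=3·4+3=15
a_5=2:  p_5=2·281+75=637,  q_5=2·15+4=34
a_6=2:  p_6=2·637+281=1555,  q_6=2·34+15=83
…
a_8=3:  p_8=3·3747+1555=12796,  q_8=3·200+83=683
a_9=1:  p_9=1·12796+3747=16543,  q_9=1·683+200=883
a_10=2:  p_10=2·16543+12796=45882,  q_10=2·883+683=2449
a_11=1:  p_11=1·45882+16543=62425,  q_11=1·2449+883=3332
(x₁, y₁) = (62425, 3332);  62425² − 351·3332² = 1 ✓
n=2: (62425,3332)∘(62425,3332) = (62425·62425+351·3332·3332, 62425·3332+3332·62425) = (7793761249,416000200)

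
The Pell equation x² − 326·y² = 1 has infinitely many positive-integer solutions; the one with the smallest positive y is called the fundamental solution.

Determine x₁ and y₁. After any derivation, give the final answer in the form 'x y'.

325 18

√326 = [18; 18,36, …], period ℓ=2 (even) → k=1
k=0  a_k=18  p_k/q_k = 18/1
k=1  a_k=18  p_k/q_k = 325/18
fundamental: x₁=325, y₁=18  (since 105625 − 326·324 = 1)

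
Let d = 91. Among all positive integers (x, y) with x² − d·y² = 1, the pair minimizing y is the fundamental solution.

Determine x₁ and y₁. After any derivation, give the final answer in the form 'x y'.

1574 165

√91 = [9; 1,1,5,1,5,1,1,18, …], period ℓ=8 (even) → k=7
a_0=9:  p_0=9·1+0=9,  q_0=9·0+1=1
a_1=1:  p_1=1·9+1=10,  q_1=1·1+0=1
a_2=1:  p_2=1·10+9=19,  q_2=1·1+1=2
…
a_4=1:  p_4=1·105+19=124,  q_4=1·11+2=13
a_5=5:  p_5=5·124+105=725,  q_5=5·13+11=76
a_6=1:  p_6=1·725+124=849,  q_6=1·76+13=89
a_7=1:  p_7=1·849+725=1574,  q_7=1·89+76=165
→ (1574, 165).  Check: 1574²=2477476, 91·165²=2477475, difference 1.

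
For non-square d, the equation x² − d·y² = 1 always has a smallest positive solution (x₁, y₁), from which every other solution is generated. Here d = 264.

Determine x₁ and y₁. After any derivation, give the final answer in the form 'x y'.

65 4

√264 → a₀=16, period (4,32); ℓ=2 even so k=1
i=0: a=16 ⇒ p=16, q=1
i=1: a=4 ⇒ p=65, q=4
fundamental: x₁=65, y₁=4  (since 4225 − 264·16 = 1)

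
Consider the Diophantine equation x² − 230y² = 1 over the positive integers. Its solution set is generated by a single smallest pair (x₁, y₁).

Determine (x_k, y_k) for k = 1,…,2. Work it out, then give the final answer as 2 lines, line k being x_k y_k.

√230 = [15; 6,30, …], period ℓ=2 (even) → k=1
step 0: (15, 1)  from 15·(1,0) + (0,1)
step 1: (91, 6)  from 6·(15,1) + (1,0)
→ (91, 6).  Check: 91²=8281, 230·6²=8280, difference 1.
(91+6√230)^2 = 16561 + 1092√230

91 6
16561 1092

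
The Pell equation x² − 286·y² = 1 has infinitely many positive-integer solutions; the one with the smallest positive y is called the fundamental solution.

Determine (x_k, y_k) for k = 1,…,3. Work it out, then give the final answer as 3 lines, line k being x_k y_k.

561835 33222
631317134449 37330564740
709392124465745995 41947235681362578

d=286: √d = [16; 1,10,3,3,2,3,3,10,1,32] (ℓ=10, even), read p_9/q_9
step 0: (16, 1)  from 16·(1,0) + (0,1)
step 1: (17, 1)  from 1·(16,1) + (1,0)
…
step 3: (575, 34)  from 3·(186,11) + (17,1)
step 4: (1911, 113)  from 3·(575,34) + (186,11)
step 5: (4397, 260)  from 2·(1911,113) + (575,34)
…
step 7: (49703, 2939)  from 3·(15102,893) + (4397,260)
step 8: (512132, 30283)  from 10·(49703,2939) + (15102,893)
step 9: (561835, 33222)  from 1·(512132,30283) + (49703,2939)
→ (561835, 33222).  Check: 561835²=315658567225, 286·33222²=315658567224, difference 1.
(561835+33222√286)^2 = 631317134449 + 37330564740√286
(561835+33222√286)^3 = 709392124465745995 + 41947235681362578√286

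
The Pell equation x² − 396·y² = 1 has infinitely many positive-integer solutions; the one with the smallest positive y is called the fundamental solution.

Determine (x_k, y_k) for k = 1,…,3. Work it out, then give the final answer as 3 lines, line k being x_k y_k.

[19; 1,8,1,38] for √396; ℓ=4 ⇒ convergent index 3
a_0=19:  p_0=19·1+0=19,  q_0=19·0+1=1
…
a_2=8:  p_2=8·20+19=179,  q_2=8·1+1=9
a_3=1:  p_3=1·179+20=199,  q_3=1·9+1=10
(x₁, y₁) = (199, 10);  199² − 396·10² = 1 ✓
(199+10√396)^2 = 79201 + 3980√396
(199+10√396)^3 = 31521799 + 1584030√396

199 10
79201 3980
31521799 1584030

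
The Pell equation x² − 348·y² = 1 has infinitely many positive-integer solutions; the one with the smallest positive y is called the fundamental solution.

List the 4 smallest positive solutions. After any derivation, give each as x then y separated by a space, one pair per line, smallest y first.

√348 → a₀=18, period (1,1,1,8,1,1,1,36); ℓ=8 even so k=7
k=0  a_k=18  p_k/q_k = 18/1
…
k=2  a_k=1  p_k/q_k = 37/2
…
k=4  a_k=8  p_k/q_k = 485/26
k=5  a_k=1  p_k/q_k = 541/29
k=6  a_k=1  p_k/q_k = 1026/55
k=7  a_k=1  p_k/q_k = 1567/84
fundamental: x₁=1567, y₁=84  (since 2455489 − 348·7056 = 1)
n=2: (1567,84)∘(1567,84) = (1567·1567+348·84·84, 1567·84+84·1567) = (4910977,263256)
n=3: (4910977,263256)∘(1567,84) = (1567·4910977+348·84·263256, 1567·263256+84·4910977) = (15391000351,825044220)
n=4: (15391000351,825044220)∘(1567,84) = (1567·15391000351+348·84·825044220, 1567·825044220+84·15391000351) = (48235390189057,2585688322224)

1567 84
4910977 263256
15391000351 825044220
48235390189057 2585688322224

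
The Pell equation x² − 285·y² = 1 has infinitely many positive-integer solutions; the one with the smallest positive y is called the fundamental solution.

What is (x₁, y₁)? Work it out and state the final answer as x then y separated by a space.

2431 144

[16; 1,7,2,7,1,32] for √285; ℓ=6 ⇒ convergent index 5
a_0=16:  p_0=16·1+0=16,  q_0=16·0+1=1
a_1=1:  p_1=1·16+1=17,  q_1=1·1+0=1
a_2=7:  p_2=7·17+16=135,  q_2=7·1+1=8
…
a_4=7:  p_4=7·287+135=2144,  q_4=7·17+8=127
a_5=1:  p_5=1·2144+287=2431,  q_5=1·127+17=144
→ (2431, 144).  Check: 2431²=5909761, 285·144²=5909760, difference 1.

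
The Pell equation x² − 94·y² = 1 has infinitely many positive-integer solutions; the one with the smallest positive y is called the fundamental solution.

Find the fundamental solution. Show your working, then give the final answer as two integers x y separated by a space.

√94 → a₀=9, period (1,2,3,1,1,…,2,1,18); ℓ=16 even so k=15
a_0=9:  p_0=9·1+0=9,  q_0=9·0+1=1
a_1=1:  p_1=1·9+1=10,  q_1=1·1+0=1
a_2=2:  p_2=2·10+9=29,  q_2=2·1+1=3
a_3=3:  p_3=3·29+10=97,  q_3=3·3+1=10
a_4=1:  p_4=1·97+29=126,  q_4=1·10+3=13
a_5=1:  p_5=1·126+97=223,  q_5=1·13+10=23
a_6=5:  p_6=5·223+126=1241,  q_6=5·23+13=128
a_7=1:  p_7=1·1241+223=1464,  q_7=1·128+23=151
…
a_9=1:  p_9=1·12953+1464=14417,  q_9=1·1336+151=1487
a_10=5:  p_10=5·14417+12953=85038,  q_10=5·1487+1336=8771
a_11=1:  p_11=1·85038+14417=99455,  q_11=1·8771+1487=10258
…
a_13=3:  p_13=3·184493+99455=652934,  q_13=3·19029+10258=67345
a_14=2:  p_14=2·652934+184493=1490361,  q_14=2·67345+19029=153719
a_15=1:  p_15=1·1490361+652934=2143295,  q_15=1·153719+67345=221064
fundamental: x₁=2143295, y₁=221064  (since 4593713457025 − 94·48869292096 = 1)

2143295 221064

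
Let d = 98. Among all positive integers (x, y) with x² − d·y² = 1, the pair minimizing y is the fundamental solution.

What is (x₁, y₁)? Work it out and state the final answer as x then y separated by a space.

d=98: √d = [9; 1,8,1,18] (ℓ=4, even), read p_3/q_3
step 0: (9, 1)  from 9·(1,0) + (0,1)
step 1: (10, 1)  from 1·(9,1) + (1,0)
step 2: (89, 9)  from 8·(10,1) + (9,1)
step 3: (99, 10)  from 1·(89,9) + (10,1)
(x₁, y₁) = (99, 10);  99² − 98·10² = 1 ✓

99 10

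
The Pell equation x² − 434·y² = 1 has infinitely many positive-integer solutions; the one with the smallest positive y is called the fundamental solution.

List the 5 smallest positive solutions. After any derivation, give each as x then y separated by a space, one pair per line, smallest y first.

√434 → a₀=20, period (1,4,1,40); ℓ=4 even so k=3
step 0: (20, 1)  from 20·(1,0) + (0,1)
…
step 2: (104, 5)  from 4·(21,1) + (20,1)
step 3: (125, 6)  from 1·(104,5) + (21,1)
fundamental: x₁=125, y₁=6  (since 15625 − 434·36 = 1)
(125+6√434)^2 = 31249 + 1500√434
(125+6√434)^3 = 7812125 + 374994√434
(125+6√434)^4 = 1953000001 + 93747000√434
(125+6√434)^5 = 488242188125 + 23436375006√434

125 6
31249 1500
7812125 374994
1953000001 93747000
488242188125 23436375006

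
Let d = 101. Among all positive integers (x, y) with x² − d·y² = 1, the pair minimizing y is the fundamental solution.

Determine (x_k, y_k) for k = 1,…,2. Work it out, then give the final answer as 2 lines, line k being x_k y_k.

201 20
80801 8040

√101 = [10; 20, …], period ℓ=1 (odd) → k=1
k=0  a_k=10  p_k/q_k = 10/1
k=1  a_k=20  p_k/q_k = 201/20
(x₁, y₁) = (201, 20);  201² − 101·20² = 1 ✓
k=2:  x_2 = 201·201+101·20·20 = 80801,  y_2 = 201·20+20·201 = 8040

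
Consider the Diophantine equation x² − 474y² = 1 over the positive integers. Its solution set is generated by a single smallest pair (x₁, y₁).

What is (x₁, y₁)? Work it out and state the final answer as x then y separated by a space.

193549 8890

[21; 1,3,2,1,1,…,3,1,42] for √474; ℓ=14 ⇒ convergent index 13
i=0: a=21 ⇒ p=21, q=1
…
i=2: a=3 ⇒ p=87, q=4
…
i=5: a=1 ⇒ p=479, q=22
…
i=7: a=6 ⇒ p=5051, q=232
…
i=12: a=3 ⇒ p=149331, q=6859
i=13: a=1 ⇒ p=193549, q=8890
(x₁, y₁) = (193549, 8890);  193549² − 474·8890² = 1 ✓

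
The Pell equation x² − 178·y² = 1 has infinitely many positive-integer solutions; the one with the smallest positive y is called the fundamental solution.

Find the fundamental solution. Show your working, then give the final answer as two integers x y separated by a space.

[13; 2,1,12,1,2,26] for √178; ℓ=6 ⇒ convergent index 5
k=0  a_k=13  p_k/q_k = 13/1
…
k=2  a_k=1  p_k/q_k = 40/3
k=3  a_k=12  p_k/q_k = 507/38
k=4  a_k=1  p_k/q_k = 547/41
k=5  a_k=2  p_k/q_k = 1601/120
fundamental: x₁=1601, y₁=120  (since 2563201 − 178·14400 = 1)

1601 120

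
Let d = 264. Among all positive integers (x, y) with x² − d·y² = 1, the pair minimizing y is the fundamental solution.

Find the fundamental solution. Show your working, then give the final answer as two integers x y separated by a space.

√264 → a₀=16, period (4,32); ℓ=2 even so k=1
a_0=16:  p_0=16·1+0=16,  q_0=16·0+1=1
a_1=4:  p_1=4·16+1=65,  q_1=4·1+0=4
(x₁, y₁) = (65, 4);  65² − 264·4² = 1 ✓

65 4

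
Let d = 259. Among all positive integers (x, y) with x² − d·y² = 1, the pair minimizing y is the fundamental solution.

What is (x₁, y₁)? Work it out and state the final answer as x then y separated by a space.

[16; 10,1,2,3,4,3,2,1,10,32] for √259; ℓ=10 ⇒ convergent index 9
step 0: (16, 1)  from 16·(1,0) + (0,1)
step 1: (161, 10)  from 10·(16,1) + (1,0)
step 2: (177, 11)  from 1·(161,10) + (16,1)
step 3: (515, 32)  from 2·(177,11) + (161,10)
step 4: (1722, 107)  from 3·(515,32) + (177,11)
step 5: (7403, 460)  from 4·(1722,107) + (515,32)
step 6: (23931, 1487)  from 3·(7403,460) + (1722,107)
…
step 8: (79196, 4921)  from 1·(55265,3434) + (23931,1487)
step 9: (847225, 52644)  from 10·(79196,4921) + (55265,3434)
fundamental: x₁=847225, y₁=52644  (since 717790200625 − 259·2771390736 = 1)

847225 52644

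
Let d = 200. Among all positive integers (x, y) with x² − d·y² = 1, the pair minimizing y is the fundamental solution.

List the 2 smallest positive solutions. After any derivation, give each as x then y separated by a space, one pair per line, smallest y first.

99 7
19601 1386

[14; 7,28] for √200; ℓ=2 ⇒ convergent index 1
i=0: a=14 ⇒ p=14, q=1
i=1: a=7 ⇒ p=99, q=7
fundamental: x₁=99, y₁=7  (since 9801 − 200·49 = 1)
n=2: (99,7)∘(99,7) = (99·99+200·7·7, 99·7+7·99) = (19601,1386)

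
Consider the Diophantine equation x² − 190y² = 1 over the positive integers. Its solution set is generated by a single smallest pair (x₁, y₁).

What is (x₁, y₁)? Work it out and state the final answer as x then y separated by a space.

52021 3774

√190 = [13; 1,3,1,1,1,…,3,1,26, …], period ℓ=14 (even) → k=13
step 0: (13, 1)  from 13·(1,0) + (0,1)
step 1: (14, 1)  from 1·(13,1) + (1,0)
step 2: (55, 4)  from 3·(14,1) + (13,1)
step 3: (69, 5)  from 1·(55,4) + (14,1)
step 4: (124, 9)  from 1·(69,5) + (55,4)
step 5: (193, 14)  from 1·(124,9) + (69,5)
step 6: (510, 37)  from 2·(193,14) + (124,9)
step 7: (1213, 88)  from 2·(510,37) + (193,14)
step 8: (2936, 213)  from 2·(1213,88) + (510,37)
…
step 10: (7085, 514)  from 1·(4149,301) + (2936,213)
step 11: (11234, 815)  from 1·(7085,514) + (4149,301)
step 12: (40787, 2959)  from 3·(11234,815) + (7085,514)
step 13: (52021, 3774)  from 1·(40787,2959) + (11234,815)
→ (52021, 3774).  Check: 52021²=2706184441, 190·3774²=2706184440, difference 1.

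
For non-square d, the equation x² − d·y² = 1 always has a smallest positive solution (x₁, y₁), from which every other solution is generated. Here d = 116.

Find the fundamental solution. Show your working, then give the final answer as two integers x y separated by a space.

√116 → a₀=10, period (1,3,2,1,4,1,2,3,1,20); ℓ=10 even so k=9
i=0: a=10 ⇒ p=10, q=1
i=1: a=1 ⇒ p=11, q=1
i=2: a=3 ⇒ p=43, q=4
i=3: a=2 ⇒ p=97, q=9
…
i=6: a=1 ⇒ p=797, q=74
i=7: a=2 ⇒ p=2251, q=209
i=8: a=3 ⇒ p=7550, q=701
i=9: a=1 ⇒ p=9801, q=910
→ (9801, 910).  Check: 9801²=96059601, 116·910²=96059600, difference 1.

9801 910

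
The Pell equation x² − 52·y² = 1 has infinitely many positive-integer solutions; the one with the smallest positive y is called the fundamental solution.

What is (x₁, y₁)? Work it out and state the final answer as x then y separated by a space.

649 90

√52 → a₀=7, period (4,1,2,1,4,14); ℓ=6 even so k=5
a_0=7:  p_0=7·1+0=7,  q_0=7·0+1=1
a_1=4:  p_1=4·7+1=29,  q_1=4·1+0=4
a_2=1:  p_2=1·29+7=36,  q_2=1·4+1=5
a_3=2:  p_3=2·36+29=101,  q_3=2·5+4=14
a_4=1:  p_4=1·101+36=137,  q_4=1·14+5=19
a_5=4:  p_5=4·137+101=649,  q_5=4·19+14=90
(x₁, y₁) = (649, 90);  649² − 52·90² = 1 ✓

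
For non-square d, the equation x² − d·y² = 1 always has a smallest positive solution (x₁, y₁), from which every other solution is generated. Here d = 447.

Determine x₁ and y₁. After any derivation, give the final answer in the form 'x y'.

148 7

[21; 7,42] for √447; ℓ=2 ⇒ convergent index 1
a_0=21:  p_0=21·1+0=21,  q_0=21·0+1=1
a_1=7:  p_1=7·21+1=148,  q_1=7·1+0=7
(x₁, y₁) = (148, 7);  148² − 447·7² = 1 ✓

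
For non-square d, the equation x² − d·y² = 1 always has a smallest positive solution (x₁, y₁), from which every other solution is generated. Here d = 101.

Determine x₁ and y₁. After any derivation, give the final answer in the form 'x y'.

d=101: √d = [10; 20] (ℓ=1, odd), read p_1/q_1
k=0  a_k=10  p_k/q_k = 10/1
k=1  a_k=20  p_k/q_k = 201/20
fundamental: x₁=201, y₁=20  (since 40401 − 101·400 = 1)

201 20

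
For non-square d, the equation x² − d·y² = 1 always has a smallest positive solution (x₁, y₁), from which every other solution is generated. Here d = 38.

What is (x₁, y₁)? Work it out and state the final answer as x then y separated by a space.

37 6

√38 = [6; 6,12, …], period ℓ=2 (even) → k=1
a_0=6:  p_0=6·1+0=6,  q_0=6·0+1=1
a_1=6:  p_1=6·6+1=37,  q_1=6·1+0=6
fundamental: x₁=37, y₁=6  (since 1369 − 38·36 = 1)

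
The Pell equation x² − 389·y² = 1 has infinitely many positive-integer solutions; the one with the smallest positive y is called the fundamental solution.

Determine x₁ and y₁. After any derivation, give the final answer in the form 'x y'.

d=389: √d = [19; 1,2,1,1,1,1,2,1,38] (ℓ=9, odd), read p_17/q_17
step 0: (19, 1)  from 19·(1,0) + (0,1)
step 1: (20, 1)  from 1·(19,1) + (1,0)
…
step 3: (79, 4)  from 1·(59,3) + (20,1)
step 4: (138, 7)  from 1·(79,4) + (59,3)
step 5: (217, 11)  from 1·(138,7) + (79,4)
step 6: (355, 18)  from 1·(217,11) + (138,7)
…
step 8: (1282, 65)  from 1·(927,47) + (355,18)
step 9: (49643, 2517)  from 38·(1282,65) + (927,47)
…
step 11: (151493, 7681)  from 2·(50925,2582) + (49643,2517)
step 12: (202418, 10263)  from 1·(151493,7681) + (50925,2582)
step 13: (353911, 17944)  from 1·(202418,10263) + (151493,7681)
step 14: (556329, 28207)  from 1·(353911,17944) + (202418,10263)
…
step 16: (2376809, 120509)  from 2·(910240,46151) + (556329,28207)
step 17: (3287049, 166660)  from 1·(2376809,120509) + (910240,46151)
→ (3287049, 166660).  Check: 3287049²=10804691128401, 389·166660²=10804691128400, difference 1.

3287049 166660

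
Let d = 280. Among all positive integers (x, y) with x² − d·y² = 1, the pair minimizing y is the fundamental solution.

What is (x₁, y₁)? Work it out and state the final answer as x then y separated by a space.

251 15

√280 → a₀=16, period (1,2,1,2,1,32); ℓ=6 even so k=5
step 0: (16, 1)  from 16·(1,0) + (0,1)
…
step 2: (50, 3)  from 2·(17,1) + (16,1)
step 3: (67, 4)  from 1·(50,3) + (17,1)
step 4: (184, 11)  from 2·(67,4) + (50,3)
step 5: (251, 15)  from 1·(184,11) + (67,4)
→ (251, 15).  Check: 251²=63001, 280·15²=63000, difference 1.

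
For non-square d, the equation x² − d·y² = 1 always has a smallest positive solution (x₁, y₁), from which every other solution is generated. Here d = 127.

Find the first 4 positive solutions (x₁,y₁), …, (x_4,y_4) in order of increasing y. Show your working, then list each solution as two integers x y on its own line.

4730624 419775
44757606858751 3971595379200
423462818377139450624 37576248838264821825
4006486743445029115330560001 355518209168531397366758400

d=127: √d = [11; 3,1,2,2,7,11,7,2,2,1,3,22] (ℓ=12, even), read p_11/q_11
step 0: (11, 1)  from 11·(1,0) + (0,1)
…
step 5: (2175, 193)  from 7·(293,26) + (124,11)
…
step 7: (171701, 15236)  from 7·(24218,2149) + (2175,193)
…
step 10: (1274561, 113099)  from 1·(906941,80478) + (367620,32621)
step 11: (4730624, 419775)  from 3·(1274561,113099) + (906941,80478)
→ (4730624, 419775).  Check: 4730624²=22378803429376, 127·419775²=22378803429375, difference 1.
n=2: (4730624,419775)∘(4730624,419775) = (4730624·4730624+127·419775·419775, 4730624·419775+419775·4730624) = (44757606858751,3971595379200)
n=3: (44757606858751,3971595379200)∘(4730624,419775) = (4730624·44757606858751+127·419775·3971595379200, 4730624·3971595379200+419775·44757606858751) = (423462818377139450624,37576248838264821825)
n=4: (423462818377139450624,37576248838264821825)∘(4730624,419775) = (4730624·423462818377139450624+127·419775·37576248838264821825, 4730624·37576248838264821825+419775·423462818377139450624) = (4006486743445029115330560001,355518209168531397366758400)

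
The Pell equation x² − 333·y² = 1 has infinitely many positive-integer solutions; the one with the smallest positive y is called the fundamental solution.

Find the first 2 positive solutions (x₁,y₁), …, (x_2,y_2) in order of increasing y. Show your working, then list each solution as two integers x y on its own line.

73 4
10657 584

√333 = [18; 4,36, …], period ℓ=2 (even) → k=1
i=0: a=18 ⇒ p=18, q=1
i=1: a=4 ⇒ p=73, q=4
→ (73, 4).  Check: 73²=5329, 333·4²=5328, difference 1.
(x_2, y_2) = (73·73 + 333·4·4, 73·4 + 4·73) = (10657, 584)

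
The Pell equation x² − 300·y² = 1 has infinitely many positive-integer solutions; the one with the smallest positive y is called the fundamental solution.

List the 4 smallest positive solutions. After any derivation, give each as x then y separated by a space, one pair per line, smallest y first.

d=300: √d = [17; 3,8,3,34] (ℓ=4, even), read p_3/q_3
i=0: a=17 ⇒ p=17, q=1
i=1: a=3 ⇒ p=52, q=3
i=2: a=8 ⇒ p=433, q=25
i=3: a=3 ⇒ p=1351, q=78
→ (1351, 78).  Check: 1351²=1825201, 300·78²=1825200, difference 1.
k=2:  x_2 = 1351·1351+300·78·78 = 3650401,  y_2 = 1351·78+78·1351 = 210756
k=3:  x_3 = 1351·3650401+300·78·210756 = 9863382151,  y_3 = 1351·210756+78·3650401 = 569462634
k=4:  x_4 = 1351·9863382151+300·78·569462634 = 26650854921601,  y_4 = 1351·569462634+78·9863382151 = 1538687826312

1351 78
3650401 210756
9863382151 569462634
26650854921601 1538687826312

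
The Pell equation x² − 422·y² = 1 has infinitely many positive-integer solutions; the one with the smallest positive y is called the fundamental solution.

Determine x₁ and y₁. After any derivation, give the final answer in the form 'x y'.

√422 = [20; 1,1,5,2,1,…,1,1,40, …], period ℓ=14 (even) → k=13
i=0: a=20 ⇒ p=20, q=1
…
i=3: a=5 ⇒ p=226, q=11
…
i=6: a=3 ⇒ p=2650, q=129
…
i=8: a=3 ⇒ p=163807, q=7974
i=9: a=1 ⇒ p=217526, q=10589
i=10: a=2 ⇒ p=598859, q=29152
i=11: a=5 ⇒ p=3211821, q=156349
i=12: a=1 ⇒ p=3810680, q=185501
i=13: a=1 ⇒ p=7022501, q=341850
→ (7022501, 341850).  Check: 7022501²=49315520295001, 422·341850²=49315520295000, difference 1.

7022501 341850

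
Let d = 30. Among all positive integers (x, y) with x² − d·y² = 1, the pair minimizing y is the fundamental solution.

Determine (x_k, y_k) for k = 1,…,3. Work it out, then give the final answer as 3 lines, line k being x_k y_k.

√30 = [5; 2,10, …], period ℓ=2 (even) → k=1
step 0: (5, 1)  from 5·(1,0) + (0,1)
step 1: (11, 2)  from 2·(5,1) + (1,0)
→ (11, 2).  Check: 11²=121, 30·2²=120, difference 1.
(11+2√30)^2 = 241 + 44√30
(11+2√30)^3 = 5291 + 966√30

11 2
241 44
5291 966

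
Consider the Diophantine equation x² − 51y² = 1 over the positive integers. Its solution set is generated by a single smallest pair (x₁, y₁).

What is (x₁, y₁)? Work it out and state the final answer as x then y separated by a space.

50 7

[7; 7,14] for √51; ℓ=2 ⇒ convergent index 1
step 0: (7, 1)  from 7·(1,0) + (0,1)
step 1: (50, 7)  from 7·(7,1) + (1,0)
(x₁, y₁) = (50, 7);  50² − 51·7² = 1 ✓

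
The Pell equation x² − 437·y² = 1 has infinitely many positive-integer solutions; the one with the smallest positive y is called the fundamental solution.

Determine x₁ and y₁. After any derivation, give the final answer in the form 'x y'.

√437 = [20; 1,9,2,9,1,40, …], period ℓ=6 (even) → k=5
step 0: (20, 1)  from 20·(1,0) + (0,1)
…
step 2: (209, 10)  from 9·(21,1) + (20,1)
step 3: (439, 21)  from 2·(209,10) + (21,1)
step 4: (4160, 199)  from 9·(439,21) + (209,10)
step 5: (4599, 220)  from 1·(4160,199) + (439,21)
→ (4599, 220).  Check: 4599²=21150801, 437·220²=21150800, difference 1.

4599 220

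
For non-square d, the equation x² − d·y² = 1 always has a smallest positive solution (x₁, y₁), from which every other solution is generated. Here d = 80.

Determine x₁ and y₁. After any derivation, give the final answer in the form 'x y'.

9 1

[8; 1,16] for √80; ℓ=2 ⇒ convergent index 1
k=0  a_k=8  p_k/q_k = 8/1
k=1  a_k=1  p_k/q_k = 9/1
fundamental: x₁=9, y₁=1  (since 81 − 80·1 = 1)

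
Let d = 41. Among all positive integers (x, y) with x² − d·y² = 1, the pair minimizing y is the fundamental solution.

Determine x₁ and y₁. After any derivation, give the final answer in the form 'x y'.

[6; 2,2,12] for √41; ℓ=3 ⇒ convergent index 5
i=0: a=6 ⇒ p=6, q=1
…
i=2: a=2 ⇒ p=32, q=5
i=3: a=12 ⇒ p=397, q=62
i=4: a=2 ⇒ p=826, q=129
i=5: a=2 ⇒ p=2049, q=320
(x₁, y₁) = (2049, 320);  2049² − 41·320² = 1 ✓

2049 320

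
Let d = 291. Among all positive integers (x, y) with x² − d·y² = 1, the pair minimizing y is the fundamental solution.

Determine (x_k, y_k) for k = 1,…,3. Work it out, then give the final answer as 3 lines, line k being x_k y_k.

290 17
168199 9860
97555130 5718783

d=291: √d = [17; 17,34] (ℓ=2, even), read p_1/q_1
i=0: a=17 ⇒ p=17, q=1
i=1: a=17 ⇒ p=290, q=17
fundamental: x₁=290, y₁=17  (since 84100 − 291·289 = 1)
(x_2, y_2) = (290·290 + 291·17·17, 290·17 + 17·290) = (168199, 9860)
(x_3, y_3) = (290·168199 + 291·17·9860, 290·9860 + 17·168199) = (97555130, 5718783)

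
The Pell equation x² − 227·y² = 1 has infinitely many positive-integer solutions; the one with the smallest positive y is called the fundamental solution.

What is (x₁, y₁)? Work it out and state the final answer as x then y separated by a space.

226 15

[15; 15,30] for √227; ℓ=2 ⇒ convergent index 1
i=0: a=15 ⇒ p=15, q=1
i=1: a=15 ⇒ p=226, q=15
fundamental: x₁=226, y₁=15  (since 51076 − 227·225 = 1)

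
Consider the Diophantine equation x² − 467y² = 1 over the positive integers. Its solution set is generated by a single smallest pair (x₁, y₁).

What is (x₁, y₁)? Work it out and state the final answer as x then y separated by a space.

1625626 75225

√467 = [21; 1,1,1,1,3,…,1,1,42, …], period ℓ=14 (even) → k=13
a_0=21:  p_0=21·1+0=21,  q_0=21·0+1=1
…
a_2=1:  p_2=1·22+21=43,  q_2=1·1+1=2
…
a_4=1:  p_4=1·65+43=108,  q_4=1·3+2=5
a_5=3:  p_5=3·108+65=389,  q_5=3·5+3=18
a_6=3:  p_6=3·389+108=1275,  q_6=3·18+5=59
…
a_8=3:  p_8=3·27164+1275=82767,  q_8=3·1257+59=3830
a_9=3:  p_9=3·82767+27164=275465,  q_9=3·3830+1257=12747
…
a_11=1:  p_11=1·358232+275465=633697,  q_11=1·16577+12747=29324
a_12=1:  p_12=1·633697+358232=991929,  q_12=1·29324+16577=45901
a_13=1:  p_13=1·991929+633697=1625626,  q_13=1·45901+29324=75225
→ (1625626, 75225).  Check: 1625626²=2642659891876, 467·75225²=2642659891875, difference 1.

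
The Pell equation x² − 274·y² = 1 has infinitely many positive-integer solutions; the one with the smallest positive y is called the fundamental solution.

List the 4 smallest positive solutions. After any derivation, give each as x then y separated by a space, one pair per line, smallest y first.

3959299 239190
31352097142801 1894049455620
248264653730785753699 14998216231173381570
1965907990503261255572251201 118764845051735182903983240

√274 → a₀=16, period (1,1,4,4,1,1,32); ℓ=7 odd so k=13
step 0: (16, 1)  from 16·(1,0) + (0,1)
step 1: (17, 1)  from 1·(16,1) + (1,0)
step 2: (33, 2)  from 1·(17,1) + (16,1)
step 3: (149, 9)  from 4·(33,2) + (17,1)
step 4: (629, 38)  from 4·(149,9) + (33,2)
step 5: (778, 47)  from 1·(629,38) + (149,9)
step 6: (1407, 85)  from 1·(778,47) + (629,38)
step 7: (45802, 2767)  from 32·(1407,85) + (778,47)
…
step 9: (93011, 5619)  from 1·(47209,2852) + (45802,2767)
step 10: (419253, 25328)  from 4·(93011,5619) + (47209,2852)
…
step 12: (2189276, 132259)  from 1·(1770023,106931) + (419253,25328)
step 13: (3959299, 239190)  from 1·(2189276,132259) + (1770023,106931)
→ (3959299, 239190).  Check: 3959299²=15676048571401, 274·239190²=15676048571400, difference 1.
(x_2, y_2) = (3959299·3959299 + 274·239190·239190, 3959299·239190 + 239190·3959299) = (31352097142801, 1894049455620)
(x_3, y_3) = (3959299·31352097142801 + 274·239190·1894049455620, 3959299·1894049455620 + 239190·31352097142801) = (248264653730785753699, 14998216231173381570)
(x_4, y_4) = (3959299·248264653730785753699 + 274·239190·14998216231173381570, 3959299·14998216231173381570 + 239190·248264653730785753699) = (1965907990503261255572251201, 118764845051735182903983240)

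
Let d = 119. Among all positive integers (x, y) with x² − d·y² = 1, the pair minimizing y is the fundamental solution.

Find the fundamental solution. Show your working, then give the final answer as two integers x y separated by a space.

120 11

[10; 1,9,1,20] for √119; ℓ=4 ⇒ convergent index 3
a_0=10:  p_0=10·1+0=10,  q_0=10·0+1=1
…
a_2=9:  p_2=9·11+10=109,  q_2=9·1+1=10
a_3=1:  p_3=1·109+11=120,  q_3=1·10+1=11
fundamental: x₁=120, y₁=11  (since 14400 − 119·121 = 1)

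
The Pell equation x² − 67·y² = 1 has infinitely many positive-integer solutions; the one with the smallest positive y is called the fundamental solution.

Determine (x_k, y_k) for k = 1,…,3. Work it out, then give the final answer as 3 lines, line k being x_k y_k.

48842 5967
4771081927 582880428
466058366908226 56938091722785

√67 → a₀=8, period (5,2,1,1,7,1,1,2,5,16); ℓ=10 even so k=9
k=0  a_k=8  p_k/q_k = 8/1
…
k=3  a_k=1  p_k/q_k = 131/16
k=4  a_k=1  p_k/q_k = 221/27
k=5  a_k=7  p_k/q_k = 1678/205
k=6  a_k=1  p_k/q_k = 1899/232
…
k=8  a_k=2  p_k/q_k = 9053/1106
k=9  a_k=5  p_k/q_k = 48842/5967
→ (48842, 5967).  Check: 48842²=2385540964, 67·5967²=2385540963, difference 1.
k=2:  x_2 = 48842·48842+67·5967·5967 = 4771081927,  y_2 = 48842·5967+5967·48842 = 582880428
k=3:  x_3 = 48842·4771081927+67·5967·582880428 = 466058366908226,  y_3 = 48842·582880428+5967·4771081927 = 56938091722785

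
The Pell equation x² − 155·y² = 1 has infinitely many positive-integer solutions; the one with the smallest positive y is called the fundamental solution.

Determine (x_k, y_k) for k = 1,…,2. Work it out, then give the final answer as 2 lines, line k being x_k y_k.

√155 → a₀=12, period (2,4,2,24); ℓ=4 even so k=3
k=0  a_k=12  p_k/q_k = 12/1
k=1  a_k=2  p_k/q_k = 25/2
k=2  a_k=4  p_k/q_k = 112/9
k=3  a_k=2  p_k/q_k = 249/20
→ (249, 20).  Check: 249²=62001, 155·20²=62000, difference 1.
(x_2, y_2) = (249·249 + 155·20·20, 249·20 + 20·249) = (124001, 9960)

249 20
124001 9960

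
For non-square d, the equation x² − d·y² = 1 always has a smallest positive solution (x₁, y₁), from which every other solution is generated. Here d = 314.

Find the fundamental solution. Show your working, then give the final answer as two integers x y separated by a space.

392499 22150

d=314: √d = [17; 1,2,1,1,2,1,34] (ℓ=7, odd), read p_13/q_13
i=0: a=17 ⇒ p=17, q=1
…
i=2: a=2 ⇒ p=53, q=3
i=3: a=1 ⇒ p=71, q=4
…
i=8: a=1 ⇒ p=15824, q=893
…
i=10: a=1 ⇒ p=62853, q=3547
i=11: a=1 ⇒ p=109882, q=6201
i=12: a=2 ⇒ p=282617, q=15949
i=13: a=1 ⇒ p=392499, q=22150
fundamental: x₁=392499, y₁=22150  (since 154055465001 − 314·490622500 = 1)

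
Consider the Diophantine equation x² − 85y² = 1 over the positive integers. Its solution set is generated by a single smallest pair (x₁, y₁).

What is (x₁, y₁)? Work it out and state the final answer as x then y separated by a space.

√85 → a₀=9, period (4,1,1,4,18); ℓ=5 odd so k=9
k=0  a_k=9  p_k/q_k = 9/1
k=1  a_k=4  p_k/q_k = 37/4
…
k=8  a_k=1  p_k/q_k = 62739/6805
k=9  a_k=4  p_k/q_k = 285769/30996
(x₁, y₁) = (285769, 30996);  285769² − 85·30996² = 1 ✓

285769 30996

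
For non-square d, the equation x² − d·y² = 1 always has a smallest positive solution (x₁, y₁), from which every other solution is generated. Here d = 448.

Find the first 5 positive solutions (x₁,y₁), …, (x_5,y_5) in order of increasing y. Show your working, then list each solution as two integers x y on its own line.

√448 = [21; 6,42, …], period ℓ=2 (even) → k=1
step 0: (21, 1)  from 21·(1,0) + (0,1)
step 1: (127, 6)  from 6·(21,1) + (1,0)
fundamental: x₁=127, y₁=6  (since 16129 − 448·36 = 1)
k=2:  x_2 = 127·127+448·6·6 = 32257,  y_2 = 127·6+6·127 = 1524
k=3:  x_3 = 127·32257+448·6·1524 = 8193151,  y_3 = 127·1524+6·32257 = 387090
k=4:  x_4 = 127·8193151+448·6·387090 = 2081028097,  y_4 = 127·387090+6·8193151 = 98319336
k=5:  x_5 = 127·2081028097+448·6·98319336 = 528572943487,  y_5 = 127·98319336+6·2081028097 = 24972724254

127 6
32257 1524
8193151 387090
2081028097 98319336
528572943487 24972724254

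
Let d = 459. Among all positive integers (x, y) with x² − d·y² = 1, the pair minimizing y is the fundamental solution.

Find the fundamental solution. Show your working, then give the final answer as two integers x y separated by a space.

499850 23331

d=459: √d = [21; 2,2,1,4,21,4,1,2,2,42] (ℓ=10, even), read p_9/q_9
i=0: a=21 ⇒ p=21, q=1
i=1: a=2 ⇒ p=43, q=2
i=2: a=2 ⇒ p=107, q=5
i=3: a=1 ⇒ p=150, q=7
…
i=5: a=21 ⇒ p=14997, q=700
…
i=7: a=1 ⇒ p=75692, q=3533
i=8: a=2 ⇒ p=212079, q=9899
i=9: a=2 ⇒ p=499850, q=23331
(x₁, y₁) = (499850, 23331);  499850² − 459·23331² = 1 ✓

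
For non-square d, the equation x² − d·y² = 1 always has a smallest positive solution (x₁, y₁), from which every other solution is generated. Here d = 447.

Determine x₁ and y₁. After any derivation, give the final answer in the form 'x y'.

[21; 7,42] for √447; ℓ=2 ⇒ convergent index 1
a_0=21:  p_0=21·1+0=21,  q_0=21·0+1=1
a_1=7:  p_1=7·21+1=148,  q_1=7·1+0=7
(x₁, y₁) = (148, 7);  148² − 447·7² = 1 ✓

148 7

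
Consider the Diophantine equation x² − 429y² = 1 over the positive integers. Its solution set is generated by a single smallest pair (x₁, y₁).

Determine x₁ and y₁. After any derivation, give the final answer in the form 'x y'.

√429 → a₀=20, period (1,2,2,9,1,12,1,9,2,2,1,40); ℓ=12 even so k=11
i=0: a=20 ⇒ p=20, q=1
i=1: a=1 ⇒ p=21, q=1
i=2: a=2 ⇒ p=62, q=3
i=3: a=2 ⇒ p=145, q=7
…
i=6: a=12 ⇒ p=19511, q=942
i=7: a=1 ⇒ p=21023, q=1015
i=8: a=9 ⇒ p=208718, q=10077
i=9: a=2 ⇒ p=438459, q=21169
i=10: a=2 ⇒ p=1085636, q=52415
i=11: a=1 ⇒ p=1524095, q=73584
→ (1524095, 73584).  Check: 1524095²=2322865569025, 429·73584²=2322865569024, difference 1.

1524095 73584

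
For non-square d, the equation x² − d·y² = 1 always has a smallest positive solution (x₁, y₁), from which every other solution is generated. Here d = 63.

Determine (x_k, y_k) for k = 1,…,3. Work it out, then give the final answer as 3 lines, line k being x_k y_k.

8 1
127 16
2024 255

√63 → a₀=7, period (1,14); ℓ=2 even so k=1
k=0  a_k=7  p_k/q_k = 7/1
k=1  a_k=1  p_k/q_k = 8/1
(x₁, y₁) = (8, 1);  8² − 63·1² = 1 ✓
(8+1√63)^2 = 127 + 16√63
(8+1√63)^3 = 2024 + 255√63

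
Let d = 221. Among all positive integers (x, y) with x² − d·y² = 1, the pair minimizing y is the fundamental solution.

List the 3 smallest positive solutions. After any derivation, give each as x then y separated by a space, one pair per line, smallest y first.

√221 → a₀=14, period (1,6,2,6,1,28); ℓ=6 even so k=5
a_0=14:  p_0=14·1+0=14,  q_0=14·0+1=1
a_1=1:  p_1=1·14+1=15,  q_1=1·1+0=1
…
a_3=2:  p_3=2·104+15=223,  q_3=2·7+1=15
a_4=6:  p_4=6·223+104=1442,  q_4=6·15+7=97
a_5=1:  p_5=1·1442+223=1665,  q_5=1·97+15=112
(x₁, y₁) = (1665, 112);  1665² − 221·112² = 1 ✓
(x_2, y_2) = (1665·1665 + 221·112·112, 1665·112 + 112·1665) = (5544449, 372960)
(x_3, y_3) = (1665·5544449 + 221·112·372960, 1665·372960 + 112·5544449) = (18463013505, 1241956688)

1665 112
5544449 372960
18463013505 1241956688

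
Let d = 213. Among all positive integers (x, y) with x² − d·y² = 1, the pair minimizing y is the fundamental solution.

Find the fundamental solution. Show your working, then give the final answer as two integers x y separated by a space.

194399 13320

d=213: √d = [14; 1,1,2,6,1,8,1,6,2,1,1,28] (ℓ=12, even), read p_11/q_11
k=0  a_k=14  p_k/q_k = 14/1
k=1  a_k=1  p_k/q_k = 15/1
k=2  a_k=1  p_k/q_k = 29/2
k=3  a_k=2  p_k/q_k = 73/5
k=4  a_k=6  p_k/q_k = 467/32
k=5  a_k=1  p_k/q_k = 540/37
k=6  a_k=8  p_k/q_k = 4787/328
k=7  a_k=1  p_k/q_k = 5327/365
k=8  a_k=6  p_k/q_k = 36749/2518
k=9  a_k=2  p_k/q_k = 78825/5401
k=10  a_k=1  p_k/q_k = 115574/7919
k=11  a_k=1  p_k/q_k = 194399/13320
fundamental: x₁=194399, y₁=13320  (since 37790971201 − 213·177422400 = 1)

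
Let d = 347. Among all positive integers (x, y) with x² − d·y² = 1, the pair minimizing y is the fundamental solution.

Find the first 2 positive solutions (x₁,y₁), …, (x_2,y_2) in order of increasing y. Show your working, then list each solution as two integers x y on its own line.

641602 34443
823306252807 44197395372

[18; 1,1,1,2,4,…,1,1,36] for √347; ℓ=14 ⇒ convergent index 13
step 0: (18, 1)  from 18·(1,0) + (0,1)
…
step 4: (149, 8)  from 2·(56,3) + (37,2)
step 5: (652, 35)  from 4·(149,8) + (56,3)
…
step 9: (74549, 4002)  from 4·(15070,809) + (14269,766)
…
step 11: (238717, 12815)  from 1·(164168,8813) + (74549,4002)
step 12: (402885, 21628)  from 1·(238717,12815) + (164168,8813)
step 13: (641602, 34443)  from 1·(402885,21628) + (238717,12815)
→ (641602, 34443).  Check: 641602²=411653126404, 347·34443²=411653126403, difference 1.
n=2: (641602,34443)∘(641602,34443) = (641602·641602+347·34443·34443, 641602·34443+34443·641602) = (823306252807,44197395372)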